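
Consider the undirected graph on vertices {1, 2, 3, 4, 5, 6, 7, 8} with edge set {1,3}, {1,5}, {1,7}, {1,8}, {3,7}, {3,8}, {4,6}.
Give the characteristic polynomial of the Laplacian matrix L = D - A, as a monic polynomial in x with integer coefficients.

Reading degrees in the order [1, 2, 3, 4, 5, 6, 7, 8] gives [4, 0, 3, 1, 1, 1, 2, 2]; set D = diag(4, 0, 3, 1, 1, 1, 2, 2) and form L = D - A. The eigenvalues of L are [0, 0, 0, 1, 2, 2, 4, 5]; the characteristic polynomial is the product of (x - lambda_i), which multiplies out to x^8 - 14x^7 + 73x^6 - 176x^5 + 196x^4 - 80x^3. The constant term is 0 because L is singular (the all-ones vector lies in its kernel). The eigenvalues sum to 14, which equals trace(L) = 2|E|.

x^8 - 14x^7 + 73x^6 - 176x^5 + 196x^4 - 80x^3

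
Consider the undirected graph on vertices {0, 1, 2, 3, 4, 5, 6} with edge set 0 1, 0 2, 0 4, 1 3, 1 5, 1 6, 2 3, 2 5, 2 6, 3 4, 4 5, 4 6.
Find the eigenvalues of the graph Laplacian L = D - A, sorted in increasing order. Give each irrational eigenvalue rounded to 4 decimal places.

[0, 3, 3, 3, 4, 4, 7]

Reading degrees in the order [0, 1, 2, 3, 4, 5, 6] gives [3, 4, 4, 3, 4, 3, 3]; set D = diag(3, 4, 4, 3, 4, 3, 3) and form L = D - A. Since every row of L sums to 0, the all-ones vector is in the kernel and 0 is an eigenvalue. There is one zero in the spectrum, matching the 1 component. The largest eigenvalue, 7, is at most the vertex count 7.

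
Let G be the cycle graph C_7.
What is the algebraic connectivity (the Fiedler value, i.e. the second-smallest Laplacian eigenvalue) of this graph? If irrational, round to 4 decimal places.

The graph has 7 vertices and degree multiset [2, 2, 2, 2, 2, 2, 2]; D is the diagonal matrix of degrees and L = D - A. The sorted Laplacian eigenvalues are [0, 0.7530, 0.7530, 2.4450, 2.4450, 3.8019, 3.8019]; the algebraic connectivity is the second entry, 0.7530. There is one zero in the spectrum, matching the 1 component.

0.7530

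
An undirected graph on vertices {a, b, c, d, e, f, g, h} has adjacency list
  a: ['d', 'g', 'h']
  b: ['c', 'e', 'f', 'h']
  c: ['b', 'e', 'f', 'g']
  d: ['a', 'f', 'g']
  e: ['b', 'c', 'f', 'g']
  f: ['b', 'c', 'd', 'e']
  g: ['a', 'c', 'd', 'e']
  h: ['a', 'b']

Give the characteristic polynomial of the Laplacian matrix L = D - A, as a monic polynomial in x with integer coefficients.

Reading degrees in the order [a, b, c, d, e, f, g, h] gives [3, 4, 4, 3, 4, 4, 4, 2]; set D = diag(3, 4, 4, 3, 4, 4, 4, 2) and form L = D - A. L has integer entries, so p(x) = det(xI - L) has integer coefficients. Expanding the determinant yields x^8 - 28x^7 + 327x^6 - 2056x^5 + 7477x^4 - 15630x^3 + 17277x^2 - 7760x. The constant term is 0 because L is singular (the all-ones vector lies in its kernel). The largest eigenvalue, 6.0486, is at most the vertex count 8.

x^8 - 28x^7 + 327x^6 - 2056x^5 + 7477x^4 - 15630x^3 + 17277x^2 - 7760x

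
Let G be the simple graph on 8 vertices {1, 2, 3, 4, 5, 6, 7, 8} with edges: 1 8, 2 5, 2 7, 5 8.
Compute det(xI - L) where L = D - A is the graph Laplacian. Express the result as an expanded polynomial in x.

x^8 - 8x^7 + 21x^6 - 20x^5 + 5x^4

Each diagonal entry of L is the vertex degree and each off-diagonal entry is -1 where an edge is present, 0 otherwise; in the order [1, 2, 3, 4, 5, 6, 7, 8] the diagonal is [1, 2, 0, 0, 2, 0, 1, 2]. L has integer entries, so p(x) = det(xI - L) has integer coefficients. Expanding the determinant yields x^8 - 8x^7 + 21x^6 - 20x^5 + 5x^4. The constant term is 0 because L is singular (the all-ones vector lies in its kernel). There are 4 zeros in the spectrum, matching the 4 components.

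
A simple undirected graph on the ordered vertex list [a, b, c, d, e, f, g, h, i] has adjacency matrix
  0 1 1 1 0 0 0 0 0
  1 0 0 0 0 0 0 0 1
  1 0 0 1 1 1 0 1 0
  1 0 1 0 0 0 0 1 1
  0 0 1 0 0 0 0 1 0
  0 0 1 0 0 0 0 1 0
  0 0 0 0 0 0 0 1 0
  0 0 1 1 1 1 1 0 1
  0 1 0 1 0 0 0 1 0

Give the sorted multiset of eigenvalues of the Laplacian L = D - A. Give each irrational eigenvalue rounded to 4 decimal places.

Each diagonal entry of L is the vertex degree and each off-diagonal entry is -1 where an edge is present, 0 otherwise; in the order [a, b, c, d, e, f, g, h, i] the diagonal is [3, 2, 5, 4, 2, 2, 1, 6, 3]. L is symmetric positive semidefinite, so every eigenvalue is real and nonnegative. The single zero eigenvalue shows the graph is connected. By the matrix-tree theorem the graph has (1/9) * product of the nonzero eigenvalues = 408 spanning trees.

[0, 0.8620, 1.2542, 2, 2.7257, 2.7863, 5.1425, 6.0963, 7.1332]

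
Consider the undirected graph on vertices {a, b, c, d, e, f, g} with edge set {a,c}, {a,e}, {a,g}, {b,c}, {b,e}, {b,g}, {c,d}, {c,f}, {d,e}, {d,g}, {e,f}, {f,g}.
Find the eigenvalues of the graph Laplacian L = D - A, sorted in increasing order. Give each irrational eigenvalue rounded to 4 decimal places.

Each diagonal entry of L is the vertex degree and each off-diagonal entry is -1 where an edge is present, 0 otherwise; in the order [a, b, c, d, e, f, g] the diagonal is [3, 3, 4, 3, 4, 3, 4]. L is symmetric positive semidefinite, so every eigenvalue is real and nonnegative. The single zero eigenvalue shows the graph is connected. By the matrix-tree theorem the graph has (1/7) * product of the nonzero eigenvalues = 432 spanning trees.

[0, 3, 3, 3, 4, 4, 7]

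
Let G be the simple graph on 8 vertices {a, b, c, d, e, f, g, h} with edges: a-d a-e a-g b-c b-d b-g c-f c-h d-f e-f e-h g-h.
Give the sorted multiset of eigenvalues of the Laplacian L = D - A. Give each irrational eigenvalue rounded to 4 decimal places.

Each diagonal entry of L is the vertex degree and each off-diagonal entry is -1 where an edge is present, 0 otherwise; in the order [a, b, c, d, e, f, g, h] the diagonal is [3, 3, 3, 3, 3, 3, 3, 3]. The multiplicity of 0 as a Laplacian eigenvalue equals the number of connected components. The largest eigenvalue, 6, is at most the vertex count 8. By the matrix-tree theorem the graph has (1/8) * product of the nonzero eigenvalues = 384 spanning trees.

[0, 2, 2, 2, 4, 4, 4, 6]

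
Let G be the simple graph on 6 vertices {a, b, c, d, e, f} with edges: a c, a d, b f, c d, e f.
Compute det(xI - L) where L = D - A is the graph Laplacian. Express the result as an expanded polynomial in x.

x^6 - 10x^5 + 36x^4 - 54x^3 + 27x^2

Each diagonal entry of L is the vertex degree and each off-diagonal entry is -1 where an edge is present, 0 otherwise; in the order [a, b, c, d, e, f] the diagonal is [2, 1, 2, 2, 1, 2]. Computing det(xI - L) by cofactor expansion (or equivalently via sum-over-permutations) gives x^6 - 10x^5 + 36x^4 - 54x^3 + 27x^2. The constant term is 0 because L is singular (the all-ones vector lies in its kernel). The largest eigenvalue, 3, is at most the vertex count 6.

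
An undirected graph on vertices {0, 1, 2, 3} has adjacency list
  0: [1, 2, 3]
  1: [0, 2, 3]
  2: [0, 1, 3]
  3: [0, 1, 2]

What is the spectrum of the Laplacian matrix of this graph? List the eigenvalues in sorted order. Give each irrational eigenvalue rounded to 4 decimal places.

With the vertex order [0, 1, 2, 3], the degrees are [3, 3, 3, 3], giving D = diag(3, 3, 3, 3) and L = D - A. Since every row of L sums to 0, the all-ones vector is in the kernel and 0 is an eigenvalue. The largest eigenvalue, 4, is at most the vertex count 4. By the matrix-tree theorem the graph has (1/4) * product of the nonzero eigenvalues = 16 spanning trees.

[0, 4, 4, 4]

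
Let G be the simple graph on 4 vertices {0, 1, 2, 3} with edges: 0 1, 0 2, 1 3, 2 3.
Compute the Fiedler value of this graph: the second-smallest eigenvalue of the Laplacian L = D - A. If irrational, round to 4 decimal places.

2

Each diagonal entry of L is the vertex degree and each off-diagonal entry is -1 where an edge is present, 0 otherwise; in the order [0, 1, 2, 3] the diagonal is [2, 2, 2, 2]. Computing the eigenvalues of L and sorting gives [0, 2, 2, 4]. The Fiedler value lambda_2 = 2 is strictly positive, so the graph is connected.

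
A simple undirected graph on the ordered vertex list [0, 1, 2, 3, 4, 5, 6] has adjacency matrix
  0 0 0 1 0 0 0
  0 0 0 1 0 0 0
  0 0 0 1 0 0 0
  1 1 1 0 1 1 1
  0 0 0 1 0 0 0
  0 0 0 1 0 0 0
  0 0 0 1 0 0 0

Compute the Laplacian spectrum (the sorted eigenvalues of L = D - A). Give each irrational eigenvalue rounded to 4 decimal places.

Reading degrees in the order [0, 1, 2, 3, 4, 5, 6] gives [1, 1, 1, 6, 1, 1, 1]; set D = diag(1, 1, 1, 6, 1, 1, 1) and form L = D - A. The multiplicity of 0 as a Laplacian eigenvalue equals the number of connected components. The eigenvalues sum to 12, which equals trace(L) = 2|E|.

[0, 1, 1, 1, 1, 1, 7]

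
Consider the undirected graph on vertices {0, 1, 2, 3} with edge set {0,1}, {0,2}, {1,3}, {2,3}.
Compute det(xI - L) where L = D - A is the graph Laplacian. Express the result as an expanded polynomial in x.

With the vertex order [0, 1, 2, 3], the degrees are [2, 2, 2, 2], giving D = diag(2, 2, 2, 2) and L = D - A. The eigenvalues of L are [0, 2, 2, 4]; the characteristic polynomial is the product of (x - lambda_i), which multiplies out to x^4 - 8x^3 + 20x^2 - 16x. The coefficient of x^3 equals -trace(L) = -8, matching the sum of degrees.

x^4 - 8x^3 + 20x^2 - 16x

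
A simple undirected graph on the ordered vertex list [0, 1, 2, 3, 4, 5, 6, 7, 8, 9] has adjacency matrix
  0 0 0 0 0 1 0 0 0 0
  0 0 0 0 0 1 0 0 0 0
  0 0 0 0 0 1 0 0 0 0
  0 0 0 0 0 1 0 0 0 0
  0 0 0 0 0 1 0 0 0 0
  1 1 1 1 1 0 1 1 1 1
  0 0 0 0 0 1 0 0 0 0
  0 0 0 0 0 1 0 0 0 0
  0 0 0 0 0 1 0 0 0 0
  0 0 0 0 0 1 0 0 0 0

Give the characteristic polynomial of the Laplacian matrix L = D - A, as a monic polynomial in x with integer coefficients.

x^10 - 18x^9 + 108x^8 - 336x^7 + 630x^6 - 756x^5 + 588x^4 - 288x^3 + 81x^2 - 10x

With the vertex order [0, 1, 2, 3, 4, 5, 6, 7, 8, 9], the degrees are [1, 1, 1, 1, 1, 9, 1, 1, 1, 1], giving D = diag(1, 1, 1, 1, 1, 9, 1, 1, 1, 1) and L = D - A. The eigenvalues of L are [0, 1, 1, 1, 1, 1, 1, 1, 1, 10]; the characteristic polynomial is the product of (x - lambda_i), which multiplies out to x^10 - 18x^9 + 108x^8 - 336x^7 + 630x^6 - 756x^5 + 588x^4 - 288x^3 + 81x^2 - 10x. Since p(0) = det(-L) = 0, x divides p(x).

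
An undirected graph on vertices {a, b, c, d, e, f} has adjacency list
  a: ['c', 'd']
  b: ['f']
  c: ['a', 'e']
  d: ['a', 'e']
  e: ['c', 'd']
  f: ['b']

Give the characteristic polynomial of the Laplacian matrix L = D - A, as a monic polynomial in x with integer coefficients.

Reading degrees in the order [a, b, c, d, e, f] gives [2, 1, 2, 2, 2, 1]; set D = diag(2, 1, 2, 2, 2, 1) and form L = D - A. Computing det(xI - L) by cofactor expansion (or equivalently via sum-over-permutations) gives x^6 - 10x^5 + 36x^4 - 56x^3 + 32x^2. The coefficient of x^5 equals -trace(L) = -10, matching the sum of degrees. The eigenvalues sum to 10, which equals trace(L) = 2|E|.

x^6 - 10x^5 + 36x^4 - 56x^3 + 32x^2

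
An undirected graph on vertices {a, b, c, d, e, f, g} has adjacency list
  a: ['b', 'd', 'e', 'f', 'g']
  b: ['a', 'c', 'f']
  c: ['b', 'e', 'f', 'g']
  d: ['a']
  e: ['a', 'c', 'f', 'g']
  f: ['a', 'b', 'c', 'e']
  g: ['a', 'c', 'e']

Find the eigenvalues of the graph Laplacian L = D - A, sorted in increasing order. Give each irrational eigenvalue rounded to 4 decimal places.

[0, 0.9486, 2.5858, 4, 4.5173, 5.4142, 6.5341]

With the vertex order [a, b, c, d, e, f, g], the degrees are [5, 3, 4, 1, 4, 4, 3], giving D = diag(5, 3, 4, 1, 4, 4, 3) and L = D - A. Since every row of L sums to 0, the all-ones vector is in the kernel and 0 is an eigenvalue. The single zero eigenvalue shows the graph is connected.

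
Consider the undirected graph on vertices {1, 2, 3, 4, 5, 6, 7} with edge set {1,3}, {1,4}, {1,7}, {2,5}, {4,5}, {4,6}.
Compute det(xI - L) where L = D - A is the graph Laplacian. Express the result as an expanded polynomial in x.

Reading degrees in the order [1, 2, 3, 4, 5, 6, 7] gives [3, 1, 1, 3, 2, 1, 1]; set D = diag(3, 1, 1, 3, 2, 1, 1) and form L = D - A. Computing det(xI - L) by cofactor expansion (or equivalently via sum-over-permutations) gives x^7 - 12x^6 + 53x^5 - 108x^4 + 105x^3 - 46x^2 + 7x. The constant term is 0 because L is singular (the all-ones vector lies in its kernel).

x^7 - 12x^6 + 53x^5 - 108x^4 + 105x^3 - 46x^2 + 7x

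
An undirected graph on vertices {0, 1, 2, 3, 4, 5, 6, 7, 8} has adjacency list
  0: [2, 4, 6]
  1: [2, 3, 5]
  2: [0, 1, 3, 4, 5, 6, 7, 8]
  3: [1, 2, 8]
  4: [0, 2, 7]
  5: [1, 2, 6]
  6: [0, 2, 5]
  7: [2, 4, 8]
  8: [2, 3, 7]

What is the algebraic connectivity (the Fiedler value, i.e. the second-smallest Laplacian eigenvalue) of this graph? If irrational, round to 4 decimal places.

1.5858

Reading degrees in the order [0, 1, 2, 3, 4, 5, 6, 7, 8] gives [3, 3, 8, 3, 3, 3, 3, 3, 3]; set D = diag(3, 3, 8, 3, 3, 3, 3, 3, 3) and form L = D - A. The smallest Laplacian eigenvalue is always 0. The next one, lambda_2 = 1.5858, measures how hard the graph is to disconnect: larger values mean better connectivity. The largest eigenvalue, 9, is at most the vertex count 9.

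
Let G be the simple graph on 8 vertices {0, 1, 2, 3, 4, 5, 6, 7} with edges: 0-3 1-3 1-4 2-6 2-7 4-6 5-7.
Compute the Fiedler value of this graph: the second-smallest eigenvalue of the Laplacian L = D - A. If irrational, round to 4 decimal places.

Reading degrees in the order [0, 1, 2, 3, 4, 5, 6, 7] gives [1, 2, 2, 2, 2, 1, 2, 2]; set D = diag(1, 2, 2, 2, 2, 1, 2, 2) and form L = D - A. The sorted Laplacian eigenvalues are [0, 0.1522, 0.5858, 1.2346, 2, 2.7654, 3.4142, 3.8478]; the algebraic connectivity is the second entry, 0.1522.

0.1522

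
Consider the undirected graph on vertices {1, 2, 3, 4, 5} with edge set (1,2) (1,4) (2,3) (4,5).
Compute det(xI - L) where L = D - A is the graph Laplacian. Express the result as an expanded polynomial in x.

x^5 - 8x^4 + 21x^3 - 20x^2 + 5x

Reading degrees in the order [1, 2, 3, 4, 5] gives [2, 2, 1, 2, 1]; set D = diag(2, 2, 1, 2, 1) and form L = D - A. Computing det(xI - L) by cofactor expansion (or equivalently via sum-over-permutations) gives x^5 - 8x^4 + 21x^3 - 20x^2 + 5x. The coefficient of x^4 equals -trace(L) = -8, matching the sum of degrees. The largest eigenvalue, 3.6180, is at most the vertex count 5.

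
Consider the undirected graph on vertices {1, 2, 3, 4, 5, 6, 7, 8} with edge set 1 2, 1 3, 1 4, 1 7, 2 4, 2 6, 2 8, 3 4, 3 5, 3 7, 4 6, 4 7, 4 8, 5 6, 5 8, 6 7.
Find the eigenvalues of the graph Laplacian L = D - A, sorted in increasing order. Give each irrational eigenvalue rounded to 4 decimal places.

Reading degrees in the order [1, 2, 3, 4, 5, 6, 7, 8] gives [4, 4, 4, 6, 3, 4, 4, 3]; set D = diag(4, 4, 4, 6, 3, 4, 4, 3) and form L = D - A. Diagonalising L (or applying a numerical eigensolver to the 8x8 matrix) gives the spectrum above. The single zero eigenvalue shows the graph is connected. There is one zero in the spectrum, matching the 1 component.

[0, 2.2463, 2.8579, 3.5811, 4.4726, 5.4265, 6.1970, 7.2186]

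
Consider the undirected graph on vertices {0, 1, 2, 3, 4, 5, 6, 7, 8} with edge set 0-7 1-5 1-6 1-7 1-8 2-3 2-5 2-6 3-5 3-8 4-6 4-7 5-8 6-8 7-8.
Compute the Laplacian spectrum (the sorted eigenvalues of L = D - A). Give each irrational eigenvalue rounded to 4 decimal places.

[0, 0.7396, 1.4999, 2.7430, 3.4131, 4.4757, 4.6749, 5.6817, 6.7721]

With the vertex order [0, 1, 2, 3, 4, 5, 6, 7, 8], the degrees are [1, 4, 3, 3, 2, 4, 4, 4, 5], giving D = diag(1, 4, 3, 3, 2, 4, 4, 4, 5) and L = D - A. The multiplicity of 0 as a Laplacian eigenvalue equals the number of connected components. The single zero eigenvalue shows the graph is connected. The eigenvalues sum to 30, which equals trace(L) = 2|E|.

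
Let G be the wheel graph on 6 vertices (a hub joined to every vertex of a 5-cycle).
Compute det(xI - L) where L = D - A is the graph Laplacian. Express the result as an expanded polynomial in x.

x^6 - 20x^5 + 155x^4 - 580x^3 + 1045x^2 - 726x

The graph has 6 vertices and degree multiset [5, 3, 3, 3, 3, 3]; D is the diagonal matrix of degrees and L = D - A. Computing det(xI - L) by cofactor expansion (or equivalently via sum-over-permutations) gives x^6 - 20x^5 + 155x^4 - 580x^3 + 1045x^2 - 726x. The constant term is 0 because L is singular (the all-ones vector lies in its kernel). The eigenvalues sum to 20, which equals trace(L) = 2|E|. There is one zero in the spectrum, matching the 1 component.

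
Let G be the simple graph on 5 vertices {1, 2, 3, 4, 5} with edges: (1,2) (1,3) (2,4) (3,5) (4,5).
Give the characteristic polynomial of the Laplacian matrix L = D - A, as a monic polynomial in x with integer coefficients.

With the vertex order [1, 2, 3, 4, 5], the degrees are [2, 2, 2, 2, 2], giving D = diag(2, 2, 2, 2, 2) and L = D - A. L has integer entries, so p(x) = det(xI - L) has integer coefficients. Expanding the determinant yields x^5 - 10x^4 + 35x^3 - 50x^2 + 25x. The coefficient of x^4 equals -trace(L) = -10, matching the sum of degrees. The eigenvalues sum to 10, which equals trace(L) = 2|E|. The largest eigenvalue, 3.6180, is at most the vertex count 5.

x^5 - 10x^4 + 35x^3 - 50x^2 + 25x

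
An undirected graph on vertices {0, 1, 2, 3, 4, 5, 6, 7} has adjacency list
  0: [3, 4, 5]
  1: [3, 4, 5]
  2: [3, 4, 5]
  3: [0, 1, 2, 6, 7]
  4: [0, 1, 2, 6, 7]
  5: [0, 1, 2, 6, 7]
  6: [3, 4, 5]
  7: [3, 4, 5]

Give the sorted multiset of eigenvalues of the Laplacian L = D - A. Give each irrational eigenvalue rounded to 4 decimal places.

Reading degrees in the order [0, 1, 2, 3, 4, 5, 6, 7] gives [3, 3, 3, 5, 5, 5, 3, 3]; set D = diag(3, 3, 3, 5, 5, 5, 3, 3) and form L = D - A. Since every row of L sums to 0, the all-ones vector is in the kernel and 0 is an eigenvalue. The largest eigenvalue, 8, is at most the vertex count 8.

[0, 3, 3, 3, 3, 5, 5, 8]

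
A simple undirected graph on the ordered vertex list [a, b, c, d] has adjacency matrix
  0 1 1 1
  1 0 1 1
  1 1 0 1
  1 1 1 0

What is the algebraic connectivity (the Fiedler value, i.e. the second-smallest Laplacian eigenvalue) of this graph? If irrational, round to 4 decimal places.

4

Each diagonal entry of L is the vertex degree and each off-diagonal entry is -1 where an edge is present, 0 otherwise; in the order [a, b, c, d] the diagonal is [3, 3, 3, 3]. The smallest Laplacian eigenvalue is always 0. The next one, lambda_2 = 4, measures how hard the graph is to disconnect: larger values mean better connectivity. The eigenvalues sum to 12, which equals trace(L) = 2|E|.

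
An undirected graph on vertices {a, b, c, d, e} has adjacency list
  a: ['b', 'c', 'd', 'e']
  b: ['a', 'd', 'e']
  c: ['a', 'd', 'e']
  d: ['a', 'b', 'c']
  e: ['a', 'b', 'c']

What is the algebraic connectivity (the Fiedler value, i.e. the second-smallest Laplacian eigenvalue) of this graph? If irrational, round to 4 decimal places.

With the vertex order [a, b, c, d, e], the degrees are [4, 3, 3, 3, 3], giving D = diag(4, 3, 3, 3, 3) and L = D - A. The smallest Laplacian eigenvalue is always 0. The next one, lambda_2 = 3, measures how hard the graph is to disconnect: larger values mean better connectivity. There is one zero in the spectrum, matching the 1 component. The largest eigenvalue, 5, is at most the vertex count 5.

3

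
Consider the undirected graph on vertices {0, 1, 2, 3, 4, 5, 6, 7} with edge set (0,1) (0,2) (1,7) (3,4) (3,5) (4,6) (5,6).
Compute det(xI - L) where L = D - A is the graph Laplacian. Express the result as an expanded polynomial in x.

With the vertex order [0, 1, 2, 3, 4, 5, 6, 7], the degrees are [2, 2, 1, 2, 2, 2, 2, 1], giving D = diag(2, 2, 1, 2, 2, 2, 2, 1) and L = D - A. Computing det(xI - L) by cofactor expansion (or equivalently via sum-over-permutations) gives x^8 - 14x^7 + 78x^6 - 220x^5 + 328x^4 - 240x^3 + 64x^2. The constant term is 0 because L is singular (the all-ones vector lies in its kernel). The largest eigenvalue, 4, is at most the vertex count 8.

x^8 - 14x^7 + 78x^6 - 220x^5 + 328x^4 - 240x^3 + 64x^2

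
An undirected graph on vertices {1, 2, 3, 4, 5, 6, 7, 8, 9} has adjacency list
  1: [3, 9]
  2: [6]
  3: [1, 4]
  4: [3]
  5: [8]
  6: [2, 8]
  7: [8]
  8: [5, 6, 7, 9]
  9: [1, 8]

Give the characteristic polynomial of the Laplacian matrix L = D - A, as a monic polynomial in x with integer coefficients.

Each diagonal entry of L is the vertex degree and each off-diagonal entry is -1 where an edge is present, 0 otherwise; in the order [1, 2, 3, 4, 5, 6, 7, 8, 9] the diagonal is [2, 1, 2, 1, 1, 2, 1, 4, 2]. Computing det(xI - L) by cofactor expansion (or equivalently via sum-over-permutations) gives x^9 - 16x^8 + 102x^7 - 336x^6 + 619x^5 - 644x^4 + 363x^3 - 98x^2 + 9x. Since p(0) = det(-L) = 0, x divides p(x). By the matrix-tree theorem the graph has (1/9) * product of the nonzero eigenvalues = 1 spanning tree. There is one zero in the spectrum, matching the 1 component.

x^9 - 16x^8 + 102x^7 - 336x^6 + 619x^5 - 644x^4 + 363x^3 - 98x^2 + 9x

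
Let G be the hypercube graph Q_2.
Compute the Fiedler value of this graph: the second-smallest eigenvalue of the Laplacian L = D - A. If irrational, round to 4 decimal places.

The graph has 4 vertices and degree multiset [2, 2, 2, 2]; D is the diagonal matrix of degrees and L = D - A. Computing the eigenvalues of L and sorting gives [0, 2, 2, 4]. The Fiedler value lambda_2 = 2 is strictly positive, so the graph is connected. By the matrix-tree theorem the graph has (1/4) * product of the nonzero eigenvalues = 4 spanning trees.

2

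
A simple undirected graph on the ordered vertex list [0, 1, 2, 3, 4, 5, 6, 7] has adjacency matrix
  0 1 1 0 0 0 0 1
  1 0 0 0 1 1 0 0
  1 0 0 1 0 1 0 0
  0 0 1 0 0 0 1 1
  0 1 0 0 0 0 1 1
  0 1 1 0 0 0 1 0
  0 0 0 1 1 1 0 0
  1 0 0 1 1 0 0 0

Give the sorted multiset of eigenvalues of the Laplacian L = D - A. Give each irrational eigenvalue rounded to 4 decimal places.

[0, 2, 2, 2, 4, 4, 4, 6]

With the vertex order [0, 1, 2, 3, 4, 5, 6, 7], the degrees are [3, 3, 3, 3, 3, 3, 3, 3], giving D = diag(3, 3, 3, 3, 3, 3, 3, 3) and L = D - A. Since every row of L sums to 0, the all-ones vector is in the kernel and 0 is an eigenvalue. The single zero eigenvalue shows the graph is connected. The largest eigenvalue, 6, is at most the vertex count 8.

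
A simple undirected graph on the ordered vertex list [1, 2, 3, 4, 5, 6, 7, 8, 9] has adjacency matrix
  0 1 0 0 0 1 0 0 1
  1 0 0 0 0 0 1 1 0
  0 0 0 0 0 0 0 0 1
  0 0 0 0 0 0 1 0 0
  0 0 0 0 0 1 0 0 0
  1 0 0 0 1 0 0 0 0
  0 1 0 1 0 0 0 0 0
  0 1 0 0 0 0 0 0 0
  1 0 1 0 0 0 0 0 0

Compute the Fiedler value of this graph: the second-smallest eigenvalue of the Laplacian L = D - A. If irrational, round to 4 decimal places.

With the vertex order [1, 2, 3, 4, 5, 6, 7, 8, 9], the degrees are [3, 3, 1, 1, 1, 2, 2, 1, 2], giving D = diag(3, 3, 1, 1, 1, 2, 2, 1, 2) and L = D - A. The smallest Laplacian eigenvalue is always 0. The next one, lambda_2 = 0.2311, measures how hard the graph is to disconnect: larger values mean better connectivity.

0.2311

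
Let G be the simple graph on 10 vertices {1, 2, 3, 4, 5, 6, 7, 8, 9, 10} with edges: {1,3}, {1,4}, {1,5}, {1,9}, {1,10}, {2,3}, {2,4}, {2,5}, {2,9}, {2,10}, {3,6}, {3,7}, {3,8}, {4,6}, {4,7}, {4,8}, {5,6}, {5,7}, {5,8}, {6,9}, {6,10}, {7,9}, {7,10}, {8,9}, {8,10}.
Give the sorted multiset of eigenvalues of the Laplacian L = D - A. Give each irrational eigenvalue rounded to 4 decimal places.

Reading degrees in the order [1, 2, 3, 4, 5, 6, 7, 8, 9, 10] gives [5, 5, 5, 5, 5, 5, 5, 5, 5, 5]; set D = diag(5, 5, 5, 5, 5, 5, 5, 5, 5, 5) and form L = D - A. L is symmetric positive semidefinite, so every eigenvalue is real and nonnegative. The single zero eigenvalue shows the graph is connected.

[0, 5, 5, 5, 5, 5, 5, 5, 5, 10]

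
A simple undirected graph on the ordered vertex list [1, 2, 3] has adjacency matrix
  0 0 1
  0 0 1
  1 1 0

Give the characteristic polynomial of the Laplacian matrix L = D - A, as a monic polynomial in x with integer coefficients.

x^3 - 4x^2 + 3x

Reading degrees in the order [1, 2, 3] gives [1, 1, 2]; set D = diag(1, 1, 2) and form L = D - A. Computing det(xI - L) by cofactor expansion (or equivalently via sum-over-permutations) gives x^3 - 4x^2 + 3x. Since p(0) = det(-L) = 0, x divides p(x). The eigenvalues sum to 4, which equals trace(L) = 2|E|. By the matrix-tree theorem the graph has (1/3) * product of the nonzero eigenvalues = 1 spanning tree.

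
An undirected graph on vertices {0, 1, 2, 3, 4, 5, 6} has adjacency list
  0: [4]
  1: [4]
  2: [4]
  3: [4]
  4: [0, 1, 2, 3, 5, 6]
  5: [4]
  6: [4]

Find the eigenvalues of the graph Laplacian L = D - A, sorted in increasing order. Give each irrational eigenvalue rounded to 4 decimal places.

[0, 1, 1, 1, 1, 1, 7]

Each diagonal entry of L is the vertex degree and each off-diagonal entry is -1 where an edge is present, 0 otherwise; in the order [0, 1, 2, 3, 4, 5, 6] the diagonal is [1, 1, 1, 1, 6, 1, 1]. L is symmetric positive semidefinite, so every eigenvalue is real and nonnegative. The single zero eigenvalue shows the graph is connected.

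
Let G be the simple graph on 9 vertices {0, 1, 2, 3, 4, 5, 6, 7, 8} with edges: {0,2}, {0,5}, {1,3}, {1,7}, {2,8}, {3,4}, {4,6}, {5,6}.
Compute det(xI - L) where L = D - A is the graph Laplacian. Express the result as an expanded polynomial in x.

x^9 - 16x^8 + 105x^7 - 364x^6 + 715x^5 - 792x^4 + 462x^3 - 120x^2 + 9x

Reading degrees in the order [0, 1, 2, 3, 4, 5, 6, 7, 8] gives [2, 2, 2, 2, 2, 2, 2, 1, 1]; set D = diag(2, 2, 2, 2, 2, 2, 2, 1, 1) and form L = D - A. Computing det(xI - L) by cofactor expansion (or equivalently via sum-over-permutations) gives x^9 - 16x^8 + 105x^7 - 364x^6 + 715x^5 - 792x^4 + 462x^3 - 120x^2 + 9x. Since p(0) = det(-L) = 0, x divides p(x). The largest eigenvalue, 3.8794, is at most the vertex count 9.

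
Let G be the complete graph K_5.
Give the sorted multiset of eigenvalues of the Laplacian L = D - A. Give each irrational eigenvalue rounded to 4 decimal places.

The graph has 5 vertices and degree multiset [4, 4, 4, 4, 4]; D is the diagonal matrix of degrees and L = D - A. L is symmetric positive semidefinite, so every eigenvalue is real and nonnegative. The largest eigenvalue, 5, is at most the vertex count 5.

[0, 5, 5, 5, 5]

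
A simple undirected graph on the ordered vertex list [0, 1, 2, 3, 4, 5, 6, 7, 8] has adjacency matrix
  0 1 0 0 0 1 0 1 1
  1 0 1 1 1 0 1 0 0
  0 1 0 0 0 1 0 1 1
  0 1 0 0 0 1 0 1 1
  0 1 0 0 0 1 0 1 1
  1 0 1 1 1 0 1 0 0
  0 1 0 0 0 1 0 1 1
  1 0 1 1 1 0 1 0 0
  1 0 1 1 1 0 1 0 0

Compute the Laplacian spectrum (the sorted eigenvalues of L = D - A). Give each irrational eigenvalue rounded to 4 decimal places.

With the vertex order [0, 1, 2, 3, 4, 5, 6, 7, 8], the degrees are [4, 5, 4, 4, 4, 5, 4, 5, 5], giving D = diag(4, 5, 4, 4, 4, 5, 4, 5, 5) and L = D - A. Diagonalising L (or applying a numerical eigensolver to the 9x9 matrix) gives the spectrum above. The single zero eigenvalue shows the graph is connected. The largest eigenvalue, 9, is at most the vertex count 9.

[0, 4, 4, 4, 4, 5, 5, 5, 9]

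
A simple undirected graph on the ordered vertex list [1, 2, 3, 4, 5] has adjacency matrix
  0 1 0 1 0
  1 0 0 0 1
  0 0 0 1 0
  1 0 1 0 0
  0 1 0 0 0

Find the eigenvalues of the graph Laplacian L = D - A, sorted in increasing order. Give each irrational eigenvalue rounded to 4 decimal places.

Reading degrees in the order [1, 2, 3, 4, 5] gives [2, 2, 1, 2, 1]; set D = diag(2, 2, 1, 2, 1) and form L = D - A. L is symmetric positive semidefinite, so every eigenvalue is real and nonnegative. The single zero eigenvalue shows the graph is connected. The largest eigenvalue, 3.6180, is at most the vertex count 5.

[0, 0.3820, 1.3820, 2.6180, 3.6180]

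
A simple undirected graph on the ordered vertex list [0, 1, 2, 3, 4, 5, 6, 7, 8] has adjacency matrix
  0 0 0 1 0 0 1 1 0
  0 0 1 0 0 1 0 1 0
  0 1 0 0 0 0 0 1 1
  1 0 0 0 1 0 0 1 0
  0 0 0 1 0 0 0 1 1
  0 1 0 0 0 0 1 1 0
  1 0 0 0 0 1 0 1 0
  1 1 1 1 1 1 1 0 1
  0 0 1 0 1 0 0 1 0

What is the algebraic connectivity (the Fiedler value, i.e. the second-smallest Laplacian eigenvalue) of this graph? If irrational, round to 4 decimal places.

1.5858

Reading degrees in the order [0, 1, 2, 3, 4, 5, 6, 7, 8] gives [3, 3, 3, 3, 3, 3, 3, 8, 3]; set D = diag(3, 3, 3, 3, 3, 3, 3, 8, 3) and form L = D - A. Computing the eigenvalues of L and sorting gives [0, 1.5858, 1.5858, 3, 3, 4.4142, 4.4142, 5, 9]. The Fiedler value lambda_2 = 1.5858 is strictly positive, so the graph is connected.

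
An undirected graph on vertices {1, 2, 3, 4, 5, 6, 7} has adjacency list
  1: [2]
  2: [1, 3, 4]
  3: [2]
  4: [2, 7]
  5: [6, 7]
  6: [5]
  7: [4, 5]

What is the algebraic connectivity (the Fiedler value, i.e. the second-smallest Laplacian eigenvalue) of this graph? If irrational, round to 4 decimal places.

Reading degrees in the order [1, 2, 3, 4, 5, 6, 7] gives [1, 3, 1, 2, 2, 1, 2]; set D = diag(1, 3, 1, 2, 2, 1, 2) and form L = D - A. The smallest Laplacian eigenvalue is always 0. The next one, lambda_2 = 0.2254, measures how hard the graph is to disconnect: larger values mean better connectivity. By the matrix-tree theorem the graph has (1/7) * product of the nonzero eigenvalues = 1 spanning tree. There is one zero in the spectrum, matching the 1 component.

0.2254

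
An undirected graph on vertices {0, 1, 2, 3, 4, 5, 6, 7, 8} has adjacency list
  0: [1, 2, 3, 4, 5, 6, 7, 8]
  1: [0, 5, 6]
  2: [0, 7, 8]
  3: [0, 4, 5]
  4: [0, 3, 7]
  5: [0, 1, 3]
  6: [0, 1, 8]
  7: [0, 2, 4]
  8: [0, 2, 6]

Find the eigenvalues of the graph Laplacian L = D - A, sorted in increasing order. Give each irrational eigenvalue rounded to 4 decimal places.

[0, 1.5858, 1.5858, 3, 3, 4.4142, 4.4142, 5, 9]

With the vertex order [0, 1, 2, 3, 4, 5, 6, 7, 8], the degrees are [8, 3, 3, 3, 3, 3, 3, 3, 3], giving D = diag(8, 3, 3, 3, 3, 3, 3, 3, 3) and L = D - A. L is symmetric positive semidefinite, so every eigenvalue is real and nonnegative. The single zero eigenvalue shows the graph is connected.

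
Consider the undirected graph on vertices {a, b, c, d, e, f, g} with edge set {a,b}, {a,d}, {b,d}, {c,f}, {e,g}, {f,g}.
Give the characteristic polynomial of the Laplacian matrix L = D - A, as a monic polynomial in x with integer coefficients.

With the vertex order [a, b, c, d, e, f, g], the degrees are [2, 2, 1, 2, 1, 2, 2], giving D = diag(2, 2, 1, 2, 1, 2, 2) and L = D - A. L has integer entries, so p(x) = det(xI - L) has integer coefficients. Expanding the determinant yields x^7 - 12x^6 + 55x^5 - 118x^4 + 114x^3 - 36x^2. The constant term is 0 because L is singular (the all-ones vector lies in its kernel). There are 2 zeros in the spectrum, matching the 2 components. The largest eigenvalue, 3.4142, is at most the vertex count 7.

x^7 - 12x^6 + 55x^5 - 118x^4 + 114x^3 - 36x^2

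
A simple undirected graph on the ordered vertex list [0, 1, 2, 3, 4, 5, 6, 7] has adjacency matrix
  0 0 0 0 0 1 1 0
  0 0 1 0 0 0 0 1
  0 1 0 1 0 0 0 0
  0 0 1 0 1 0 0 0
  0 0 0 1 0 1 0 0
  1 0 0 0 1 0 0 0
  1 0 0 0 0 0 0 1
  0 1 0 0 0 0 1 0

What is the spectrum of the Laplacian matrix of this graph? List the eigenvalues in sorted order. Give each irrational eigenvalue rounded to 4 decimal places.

[0, 0.5858, 0.5858, 2, 2, 3.4142, 3.4142, 4]

With the vertex order [0, 1, 2, 3, 4, 5, 6, 7], the degrees are [2, 2, 2, 2, 2, 2, 2, 2], giving D = diag(2, 2, 2, 2, 2, 2, 2, 2) and L = D - A. The multiplicity of 0 as a Laplacian eigenvalue equals the number of connected components.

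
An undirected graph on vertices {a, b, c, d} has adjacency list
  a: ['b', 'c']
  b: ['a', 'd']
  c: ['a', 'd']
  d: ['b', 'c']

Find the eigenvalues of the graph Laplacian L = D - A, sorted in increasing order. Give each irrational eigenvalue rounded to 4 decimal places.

[0, 2, 2, 4]

Reading degrees in the order [a, b, c, d] gives [2, 2, 2, 2]; set D = diag(2, 2, 2, 2) and form L = D - A. The multiplicity of 0 as a Laplacian eigenvalue equals the number of connected components. The single zero eigenvalue shows the graph is connected.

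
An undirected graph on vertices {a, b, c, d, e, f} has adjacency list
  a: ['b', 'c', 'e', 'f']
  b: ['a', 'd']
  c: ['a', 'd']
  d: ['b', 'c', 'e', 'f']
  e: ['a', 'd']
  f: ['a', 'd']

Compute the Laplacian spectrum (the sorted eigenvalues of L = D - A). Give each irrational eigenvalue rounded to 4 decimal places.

[0, 2, 2, 2, 4, 6]

Each diagonal entry of L is the vertex degree and each off-diagonal entry is -1 where an edge is present, 0 otherwise; in the order [a, b, c, d, e, f] the diagonal is [4, 2, 2, 4, 2, 2]. L is symmetric positive semidefinite, so every eigenvalue is real and nonnegative. The single zero eigenvalue shows the graph is connected. The eigenvalues sum to 16, which equals trace(L) = 2|E|.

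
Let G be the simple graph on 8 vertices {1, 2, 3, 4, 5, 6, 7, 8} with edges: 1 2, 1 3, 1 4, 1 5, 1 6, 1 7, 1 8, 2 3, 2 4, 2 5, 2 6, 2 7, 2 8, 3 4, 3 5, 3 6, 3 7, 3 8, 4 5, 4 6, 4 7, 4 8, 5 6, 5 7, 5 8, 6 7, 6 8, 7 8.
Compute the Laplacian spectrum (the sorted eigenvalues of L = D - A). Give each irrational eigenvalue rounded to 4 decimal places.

Each diagonal entry of L is the vertex degree and each off-diagonal entry is -1 where an edge is present, 0 otherwise; in the order [1, 2, 3, 4, 5, 6, 7, 8] the diagonal is [7, 7, 7, 7, 7, 7, 7, 7]. L is symmetric positive semidefinite, so every eigenvalue is real and nonnegative.

[0, 8, 8, 8, 8, 8, 8, 8]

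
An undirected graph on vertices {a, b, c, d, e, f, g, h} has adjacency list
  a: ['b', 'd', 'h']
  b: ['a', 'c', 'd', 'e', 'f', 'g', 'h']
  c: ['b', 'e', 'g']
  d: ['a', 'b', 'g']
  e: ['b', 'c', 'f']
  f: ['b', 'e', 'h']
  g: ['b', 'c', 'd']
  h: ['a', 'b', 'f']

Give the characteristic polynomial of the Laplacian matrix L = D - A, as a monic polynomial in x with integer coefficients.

x^8 - 28x^7 + 322x^6 - 1974x^5 + 6965x^4 - 14126x^3 + 15225x^2 - 6728x

Reading degrees in the order [a, b, c, d, e, f, g, h] gives [3, 7, 3, 3, 3, 3, 3, 3]; set D = diag(3, 7, 3, 3, 3, 3, 3, 3) and form L = D - A. L has integer entries, so p(x) = det(xI - L) has integer coefficients. Expanding the determinant yields x^8 - 28x^7 + 322x^6 - 1974x^5 + 6965x^4 - 14126x^3 + 15225x^2 - 6728x. The constant term is 0 because L is singular (the all-ones vector lies in its kernel). The eigenvalues sum to 28, which equals trace(L) = 2|E|.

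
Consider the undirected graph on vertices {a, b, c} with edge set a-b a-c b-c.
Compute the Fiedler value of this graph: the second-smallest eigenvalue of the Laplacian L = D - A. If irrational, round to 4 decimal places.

3

Each diagonal entry of L is the vertex degree and each off-diagonal entry is -1 where an edge is present, 0 otherwise; in the order [a, b, c] the diagonal is [2, 2, 2]. The smallest Laplacian eigenvalue is always 0. The next one, lambda_2 = 3, measures how hard the graph is to disconnect: larger values mean better connectivity. By the matrix-tree theorem the graph has (1/3) * product of the nonzero eigenvalues = 3 spanning trees.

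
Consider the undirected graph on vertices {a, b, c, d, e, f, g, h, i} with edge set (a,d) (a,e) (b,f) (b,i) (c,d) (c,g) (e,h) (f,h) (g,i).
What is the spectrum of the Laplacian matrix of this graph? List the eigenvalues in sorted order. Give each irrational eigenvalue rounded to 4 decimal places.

Each diagonal entry of L is the vertex degree and each off-diagonal entry is -1 where an edge is present, 0 otherwise; in the order [a, b, c, d, e, f, g, h, i] the diagonal is [2, 2, 2, 2, 2, 2, 2, 2, 2]. Since every row of L sums to 0, the all-ones vector is in the kernel and 0 is an eigenvalue. There is one zero in the spectrum, matching the 1 component.

[0, 0.4679, 0.4679, 1.6527, 1.6527, 3, 3, 3.8794, 3.8794]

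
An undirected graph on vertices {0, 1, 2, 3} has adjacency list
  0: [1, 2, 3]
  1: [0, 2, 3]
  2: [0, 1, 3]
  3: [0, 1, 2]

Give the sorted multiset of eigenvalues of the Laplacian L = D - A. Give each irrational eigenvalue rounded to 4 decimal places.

[0, 4, 4, 4]

Each diagonal entry of L is the vertex degree and each off-diagonal entry is -1 where an edge is present, 0 otherwise; in the order [0, 1, 2, 3] the diagonal is [3, 3, 3, 3]. Since every row of L sums to 0, the all-ones vector is in the kernel and 0 is an eigenvalue. The eigenvalues sum to 12, which equals trace(L) = 2|E|.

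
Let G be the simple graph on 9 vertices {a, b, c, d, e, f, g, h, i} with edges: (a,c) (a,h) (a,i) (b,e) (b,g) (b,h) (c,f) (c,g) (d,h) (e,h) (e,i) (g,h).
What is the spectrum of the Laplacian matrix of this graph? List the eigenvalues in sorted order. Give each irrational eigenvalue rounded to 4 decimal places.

With the vertex order [a, b, c, d, e, f, g, h, i], the degrees are [3, 3, 3, 1, 3, 1, 3, 5, 2], giving D = diag(3, 3, 3, 1, 3, 1, 3, 5, 2) and L = D - A. The multiplicity of 0 as a Laplacian eigenvalue equals the number of connected components.

[0, 0.5869, 0.9570, 1.5977, 2.2261, 3.5861, 4.0356, 4.6483, 6.3622]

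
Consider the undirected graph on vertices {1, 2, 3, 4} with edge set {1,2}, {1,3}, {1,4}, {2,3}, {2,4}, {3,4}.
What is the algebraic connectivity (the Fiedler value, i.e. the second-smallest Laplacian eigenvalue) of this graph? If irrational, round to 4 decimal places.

Each diagonal entry of L is the vertex degree and each off-diagonal entry is -1 where an edge is present, 0 otherwise; in the order [1, 2, 3, 4] the diagonal is [3, 3, 3, 3]. The sorted Laplacian eigenvalues are [0, 4, 4, 4]; the algebraic connectivity is the second entry, 4. By the matrix-tree theorem the graph has (1/4) * product of the nonzero eigenvalues = 16 spanning trees. The largest eigenvalue, 4, is at most the vertex count 4.

4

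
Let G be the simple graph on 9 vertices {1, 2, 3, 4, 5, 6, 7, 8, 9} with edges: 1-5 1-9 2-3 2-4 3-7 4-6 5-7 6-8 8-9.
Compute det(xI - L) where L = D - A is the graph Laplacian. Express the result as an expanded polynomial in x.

Reading degrees in the order [1, 2, 3, 4, 5, 6, 7, 8, 9] gives [2, 2, 2, 2, 2, 2, 2, 2, 2]; set D = diag(2, 2, 2, 2, 2, 2, 2, 2, 2) and form L = D - A. L has integer entries, so p(x) = det(xI - L) has integer coefficients. Expanding the determinant yields x^9 - 18x^8 + 135x^7 - 546x^6 + 1287x^5 - 1782x^4 + 1386x^3 - 540x^2 + 81x. The constant term is 0 because L is singular (the all-ones vector lies in its kernel). There is one zero in the spectrum, matching the 1 component. The eigenvalues sum to 18, which equals trace(L) = 2|E|.

x^9 - 18x^8 + 135x^7 - 546x^6 + 1287x^5 - 1782x^4 + 1386x^3 - 540x^2 + 81x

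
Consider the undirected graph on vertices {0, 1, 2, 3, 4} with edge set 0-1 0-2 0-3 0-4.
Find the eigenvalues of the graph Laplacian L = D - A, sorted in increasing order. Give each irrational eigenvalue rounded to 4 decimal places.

Each diagonal entry of L is the vertex degree and each off-diagonal entry is -1 where an edge is present, 0 otherwise; in the order [0, 1, 2, 3, 4] the diagonal is [4, 1, 1, 1, 1]. Since every row of L sums to 0, the all-ones vector is in the kernel and 0 is an eigenvalue. The largest eigenvalue, 5, is at most the vertex count 5.

[0, 1, 1, 1, 5]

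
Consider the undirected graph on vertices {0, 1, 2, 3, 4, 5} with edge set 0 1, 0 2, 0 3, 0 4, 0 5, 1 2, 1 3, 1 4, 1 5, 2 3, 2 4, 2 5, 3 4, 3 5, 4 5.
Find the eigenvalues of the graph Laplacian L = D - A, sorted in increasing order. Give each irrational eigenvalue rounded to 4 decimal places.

[0, 6, 6, 6, 6, 6]

With the vertex order [0, 1, 2, 3, 4, 5], the degrees are [5, 5, 5, 5, 5, 5], giving D = diag(5, 5, 5, 5, 5, 5) and L = D - A. The multiplicity of 0 as a Laplacian eigenvalue equals the number of connected components. The single zero eigenvalue shows the graph is connected.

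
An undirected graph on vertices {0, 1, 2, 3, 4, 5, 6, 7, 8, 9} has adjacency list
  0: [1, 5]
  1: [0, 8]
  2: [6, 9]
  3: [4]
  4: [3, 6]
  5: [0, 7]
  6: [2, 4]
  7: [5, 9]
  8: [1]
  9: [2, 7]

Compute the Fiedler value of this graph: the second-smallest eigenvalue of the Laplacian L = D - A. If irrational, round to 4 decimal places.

With the vertex order [0, 1, 2, 3, 4, 5, 6, 7, 8, 9], the degrees are [2, 2, 2, 1, 2, 2, 2, 2, 1, 2], giving D = diag(2, 2, 2, 1, 2, 2, 2, 2, 1, 2) and L = D - A. The smallest Laplacian eigenvalue is always 0. The next one, lambda_2 = 0.0979, measures how hard the graph is to disconnect: larger values mean better connectivity. The eigenvalues sum to 18, which equals trace(L) = 2|E|. By the matrix-tree theorem the graph has (1/10) * product of the nonzero eigenvalues = 1 spanning tree.

0.0979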